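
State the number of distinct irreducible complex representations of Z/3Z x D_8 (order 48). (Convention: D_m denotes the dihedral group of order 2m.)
21

Justification: The number of irreducible complex representations of a finite group equals its number of conjugacy classes. For a direct product, #classes(G x H) = #classes(G) * #classes(H). Z/3Z has 3 classes (abelian), D_8 has 7 classes, so 3 * 7 = 21, so Z/3Z x D_8 (order 48) has exactly 21 irreducible complex representations.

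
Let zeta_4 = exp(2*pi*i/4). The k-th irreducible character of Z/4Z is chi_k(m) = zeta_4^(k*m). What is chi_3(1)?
chi_3(1) = zeta_4^3 = -I

Justification: chi_3(1) = zeta_4^(3*1) = zeta_4^3. Since zeta_4^4 = 1, this equals zeta_4^3 = exp(2*pi*i*3/4) = -I.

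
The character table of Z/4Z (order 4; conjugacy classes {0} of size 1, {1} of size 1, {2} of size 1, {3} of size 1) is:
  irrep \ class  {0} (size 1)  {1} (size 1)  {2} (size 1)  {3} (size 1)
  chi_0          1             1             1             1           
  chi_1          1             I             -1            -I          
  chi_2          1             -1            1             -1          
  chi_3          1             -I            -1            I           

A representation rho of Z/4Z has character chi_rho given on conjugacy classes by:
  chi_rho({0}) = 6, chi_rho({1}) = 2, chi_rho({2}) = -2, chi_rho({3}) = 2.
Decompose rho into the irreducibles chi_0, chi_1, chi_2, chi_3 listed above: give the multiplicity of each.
Multiplicities: chi_0: 2, chi_1: 2, chi_2: 0, chi_3: 2.

Explanation: Use <chi_rho, chi> = (1/|G|) sum_C |C| * chi_rho(C) * conj(chi(C)) with |G| = 4 for each irreducible chi in the table:
  <chi_rho, chi_0> = (1/4)[1*(6)*conj(1) + 1*(2)*conj(1) + 1*(-2)*conj(1) + 1*(2)*conj(1)]
      = (1/4)[(6) + (2) + (-2) + (2)] = 8/4 = 2
  <chi_rho, chi_1> = (1/4)[1*(6)*conj(1) + 1*(2)*conj(I) + 1*(-2)*conj(-1) + 1*(2)*conj(-I)]
      = (1/4)[(6) + (-2*I) + (2) + (2*I)] = 8/4 = 2
  <chi_rho, chi_2> = (1/4)[1*(6)*conj(1) + 1*(2)*conj(-1) + 1*(-2)*conj(1) + 1*(2)*conj(-1)]
      = (1/4)[(6) + (-2) + (-2) + (-2)] = 0/4 = 0
  <chi_rho, chi_3> = (1/4)[1*(6)*conj(1) + 1*(2)*conj(-I) + 1*(-2)*conj(-1) + 1*(2)*conj(I)]
      = (1/4)[(6) + (2*I) + (2) + (-2*I)] = 8/4 = 2
(Exp terms are combined using exp(i*s)*conj(exp(i*t)) = exp(i*(s-t)), and sums of them are collapsed using the identity that for every m > 1 the m distinct m-th roots of unity sum to 0, e.g. 1 + exp(2*I*pi/3) + exp(-2*I*pi/3) = 0.)
Dimension check: dim(rho) = sum (mult * dim) = 2*1 + 2*1 + 0*1 + 2*1 = 6 = chi_rho(e) = 6.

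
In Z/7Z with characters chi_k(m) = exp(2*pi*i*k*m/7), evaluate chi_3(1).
chi_3(1) = zeta_7^3 = exp(6*I*pi/7)

Justification: chi_3(1) = zeta_7^(3*1) = zeta_7^3. Since zeta_7^7 = 1, this equals zeta_7^3 = exp(2*pi*i*3/7) = exp(6*I*pi/7).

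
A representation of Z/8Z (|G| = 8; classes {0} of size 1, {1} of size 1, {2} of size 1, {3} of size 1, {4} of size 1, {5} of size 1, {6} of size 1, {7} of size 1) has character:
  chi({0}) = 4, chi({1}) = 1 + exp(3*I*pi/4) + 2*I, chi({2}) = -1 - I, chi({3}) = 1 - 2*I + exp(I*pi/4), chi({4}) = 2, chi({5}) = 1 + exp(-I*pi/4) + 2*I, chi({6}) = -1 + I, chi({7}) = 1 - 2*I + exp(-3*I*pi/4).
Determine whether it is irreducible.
Not irreducible (reducible): <chi, chi> = 6 > 1.

Derivation: <chi, chi> = (1/|G|) sum_C |C| * |chi(C)|^2 = (1/8)[1*|4|^2 + 1*|1 + exp(3*I*pi/4) + 2*I|^2 + 1*|-1 - I|^2 + 1*|1 - 2*I + exp(I*pi/4)|^2 + 1*|2|^2 + 1*|1 + exp(-I*pi/4) + 2*I|^2 + 1*|-1 + I|^2 + 1*|1 - 2*I + exp(-3*I*pi/4)|^2]
  = (1/8)[(16) + (6 + 2*exp(-I*pi/4) + exp(3*I*pi/4) - exp(-3*I*pi/4)) + (2) + (6 - exp(I*pi/4) + exp(-I*pi/4) + 2*exp(3*I*pi/4)) + (4) + (6 - exp(I*pi/4) + exp(-I*pi/4) + 2*exp(3*I*pi/4)) + (2) + (6 + 2*exp(-I*pi/4) + exp(3*I*pi/4) - exp(-3*I*pi/4))] = 48/8 = 6.
(Exp terms are combined using exp(i*s)*conj(exp(i*t)) = exp(i*(s-t)), and sums of them are collapsed using the identity that for every m > 1 the m distinct m-th roots of unity sum to 0, e.g. 1 + exp(2*I*pi/3) + exp(-2*I*pi/3) = 0.)
A character is irreducible iff <chi, chi> = 1, so this representation is reducible.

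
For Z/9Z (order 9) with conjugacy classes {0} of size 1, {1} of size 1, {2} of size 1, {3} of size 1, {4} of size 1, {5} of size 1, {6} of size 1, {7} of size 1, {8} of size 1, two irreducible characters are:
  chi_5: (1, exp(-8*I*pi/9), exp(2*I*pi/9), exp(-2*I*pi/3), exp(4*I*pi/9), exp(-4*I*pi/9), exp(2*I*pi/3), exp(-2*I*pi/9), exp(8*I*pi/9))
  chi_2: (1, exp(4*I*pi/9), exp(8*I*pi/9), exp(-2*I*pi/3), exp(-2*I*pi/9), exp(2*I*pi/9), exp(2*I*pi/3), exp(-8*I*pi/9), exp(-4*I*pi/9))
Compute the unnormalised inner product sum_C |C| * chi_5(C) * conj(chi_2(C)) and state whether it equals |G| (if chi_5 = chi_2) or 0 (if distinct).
Sum = 0; so <chi_5, chi_2> = 0 (distinct irreducibles are orthogonal).

Why: Compute term by term over conjugacy classes (|C| * chi_5(C) * conj(chi_2(C))):
  1*(1)*conj(1) + 1*(exp(-8*I*pi/9))*conj(exp(4*I*pi/9)) + 1*(exp(2*I*pi/9))*conj(exp(8*I*pi/9)) + 1*(exp(-2*I*pi/3))*conj(exp(-2*I*pi/3)) + 1*(exp(4*I*pi/9))*conj(exp(-2*I*pi/9)) + 1*(exp(-4*I*pi/9))*conj(exp(2*I*pi/9)) + 1*(exp(2*I*pi/3))*conj(exp(2*I*pi/3)) + 1*(exp(-2*I*pi/9))*conj(exp(-8*I*pi/9)) + 1*(exp(8*I*pi/9))*conj(exp(-4*I*pi/9))
  = (1) + (exp(2*I*pi/3)) + (exp(-2*I*pi/3)) + (1) + (exp(2*I*pi/3)) + (exp(-2*I*pi/3)) + (1) + (exp(2*I*pi/3)) + (exp(-2*I*pi/3))
  = 0.
(Exp terms are combined using exp(i*s)*conj(exp(i*t)) = exp(i*(s-t)), and sums of them are collapsed using the identity that for every m > 1 the m distinct m-th roots of unity sum to 0, e.g. 1 + exp(2*I*pi/3) + exp(-2*I*pi/3) = 0.)
Dividing by |G| = 9 gives 0/9 = 0, matching the row-orthogonality relation <chi_5, chi_2> = [chi_5 = chi_2].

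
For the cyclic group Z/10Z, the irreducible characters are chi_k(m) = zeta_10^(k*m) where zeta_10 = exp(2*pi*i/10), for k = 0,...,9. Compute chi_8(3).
chi_8(3) = zeta_10^24 = exp(4*I*pi/5)

Solution. chi_8(3) = zeta_10^(8*3) = zeta_10^24. Since zeta_10^10 = 1, this equals zeta_10^4 = exp(2*pi*i*4/10) = exp(4*I*pi/5).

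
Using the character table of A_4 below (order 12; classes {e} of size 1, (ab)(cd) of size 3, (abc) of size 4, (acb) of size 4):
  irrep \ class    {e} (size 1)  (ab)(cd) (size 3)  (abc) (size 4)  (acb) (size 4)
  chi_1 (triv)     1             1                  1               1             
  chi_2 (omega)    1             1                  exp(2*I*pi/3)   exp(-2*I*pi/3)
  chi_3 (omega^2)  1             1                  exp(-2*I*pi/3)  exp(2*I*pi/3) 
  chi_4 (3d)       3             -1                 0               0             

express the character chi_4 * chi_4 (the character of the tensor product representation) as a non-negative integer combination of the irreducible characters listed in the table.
chi_4 tensor chi_4 = chi_1 + chi_2 + chi_3 + 2*chi_4 (all other irreducibles have multiplicity 0).

The character of a tensor product is the pointwise product (chi_4 * chi_4)(C) = chi_4(C) * chi_4(C):
  {e}: (3)*(3), (ab)(cd): (-1)*(-1), (abc): (0)*(0), (acb): (0)*(0)
so (chi_4 * chi_4) takes values
  {e} -> 9, (ab)(cd) -> 1, (abc) -> 0, (acb) -> 0.
Now take the inner product of this character with each irreducible chi from the table, <chi_4*chi_4, chi> = (1/12) sum_C |C| (chi_4*chi_4)(C) conj(chi(C)):
  <chi_4*chi_4, chi_1> = (1/12)[1*(9)*conj(1) + 3*(1)*conj(1) + 4*(0)*conj(1) + 4*(0)*conj(1)]
      = (1/12)[(9) + (3) + (0) + (0)] = 12/12 = 1
  <chi_4*chi_4, chi_2> = (1/12)[1*(9)*conj(1) + 3*(1)*conj(1) + 4*(0)*conj(exp(2*I*pi/3)) + 4*(0)*conj(exp(-2*I*pi/3))]
      = (1/12)[(9) + (3) + (0) + (0)] = 12/12 = 1
  <chi_4*chi_4, chi_3> = (1/12)[1*(9)*conj(1) + 3*(1)*conj(1) + 4*(0)*conj(exp(-2*I*pi/3)) + 4*(0)*conj(exp(2*I*pi/3))]
      = (1/12)[(9) + (3) + (0) + (0)] = 12/12 = 1
  <chi_4*chi_4, chi_4> = (1/12)[1*(9)*conj(3) + 3*(1)*conj(-1) + 4*(0)*conj(0) + 4*(0)*conj(0)]
      = (1/12)[(27) + (-3) + (0) + (0)] = 24/12 = 2
(Exp terms are combined using exp(i*s)*conj(exp(i*t)) = exp(i*(s-t)), and sums of them are collapsed using the identity that for every m > 1 the m distinct m-th roots of unity sum to 0, e.g. 1 + exp(2*I*pi/3) + exp(-2*I*pi/3) = 0.)
Hence the multiplicities are chi_1: 1, chi_2: 1, chi_3: 1, chi_4: 2. Dimension check: dim(chi_4)*dim(chi_4) = 3*3 = 9 and sum (mult * dim) = 1*1 + 1*1 + 1*1 + 2*3 = 9.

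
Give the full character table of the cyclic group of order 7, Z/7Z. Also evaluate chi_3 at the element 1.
Character table of Z/7Z (irreps indexed chi_0,...,chi_6 with chi_k(m) = zeta_7^(k*m), zeta_7 = exp(2*pi*i/7)):
  irrep \ class  {0} (size 1)  {1} (size 1)    {2} (size 1)    {3} (size 1)    {4} (size 1)    {5} (size 1)    {6} (size 1)  
  chi_0          1             1               1               1               1               1               1             
  chi_1          1             exp(2*I*pi/7)   exp(4*I*pi/7)   exp(6*I*pi/7)   exp(-6*I*pi/7)  exp(-4*I*pi/7)  exp(-2*I*pi/7)
  chi_2          1             exp(4*I*pi/7)   exp(-6*I*pi/7)  exp(-2*I*pi/7)  exp(2*I*pi/7)   exp(6*I*pi/7)   exp(-4*I*pi/7)
  chi_3          1             exp(6*I*pi/7)   exp(-2*I*pi/7)  exp(4*I*pi/7)   exp(-4*I*pi/7)  exp(2*I*pi/7)   exp(-6*I*pi/7)
  chi_4          1             exp(-6*I*pi/7)  exp(2*I*pi/7)   exp(-4*I*pi/7)  exp(4*I*pi/7)   exp(-2*I*pi/7)  exp(6*I*pi/7) 
  chi_5          1             exp(-4*I*pi/7)  exp(6*I*pi/7)   exp(2*I*pi/7)   exp(-2*I*pi/7)  exp(-6*I*pi/7)  exp(4*I*pi/7) 
  chi_6          1             exp(-2*I*pi/7)  exp(-4*I*pi/7)  exp(-6*I*pi/7)  exp(6*I*pi/7)   exp(4*I*pi/7)   exp(2*I*pi/7) 

Spot check: chi_3(1) = zeta_7^(3*1) = zeta_7^3 = exp(6*I*pi/7).

Solution. Z/7Z is abelian, so all 7 irreducible complex representations are 1-dimensional. They are given by chi_k(m) = zeta_7^(k*m) for k = 0,...,6. Row orthogonality: sum_m chi_k(m) conj(chi_l(m)) = 7 * [k = l].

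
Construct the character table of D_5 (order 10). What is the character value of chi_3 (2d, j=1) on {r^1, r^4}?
Conjugacy classes: {e} of size 1, {r^1, r^4} of size 2, {r^2, r^3} of size 2, {s, sr, ..., sr^4} of size 5.
Character table:
  irrep \ class              {e} (size 1)  {r^1, r^4} (size 2)  {r^2, r^3} (size 2)  {s, sr, ..., sr^4} (size 5)
  chi_1 (triv)               1             1                    1                    1                          
  chi_2 (sign: r->1, s->-1)  1             1                    1                    -1                         
  chi_3 (2d, j=1)            2             -1/2 + sqrt(5)/2     -sqrt(5)/2 - 1/2     0                          
  chi_4 (2d, j=2)            2             -sqrt(5)/2 - 1/2     -1/2 + sqrt(5)/2     0                          

Spot check: chi_3 (2d, j=1) on {r^1, r^4} = -1/2 + sqrt(5)/2.

Explanation: D_5 has order 2*5 = 10 with 4 conjugacy classes, hence 4 irreducibles. Sum of squared dims 1 + 1 + 4 + 4 = 10 = |G|. Linear characters come from the abelianisation; the 2-dimensional irreps have character r^k -> 2*cos(2*pi*j*k/5), reflections -> 0.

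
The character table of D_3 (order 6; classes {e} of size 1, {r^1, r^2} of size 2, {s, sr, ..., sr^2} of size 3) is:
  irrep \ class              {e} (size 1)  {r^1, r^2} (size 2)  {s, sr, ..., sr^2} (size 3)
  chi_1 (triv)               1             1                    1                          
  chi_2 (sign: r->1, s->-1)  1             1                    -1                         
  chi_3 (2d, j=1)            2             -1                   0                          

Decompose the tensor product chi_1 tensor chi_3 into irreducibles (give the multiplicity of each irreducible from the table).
chi_1 tensor chi_3 = chi_3 (all other irreducibles have multiplicity 0).

Explanation: The character of a tensor product is the pointwise product (chi_1 * chi_3)(C) = chi_1(C) * chi_3(C):
  {e}: (1)*(2), {r^1, r^2}: (1)*(-1), {s, sr, ..., sr^2}: (1)*(0)
so (chi_1 * chi_3) takes values
  {e} -> 2, {r^1, r^2} -> -1, {s, sr, ..., sr^2} -> 0.
Now take the inner product of this character with each irreducible chi from the table, <chi_1*chi_3, chi> = (1/6) sum_C |C| (chi_1*chi_3)(C) conj(chi(C)):
  <chi_1*chi_3, chi_1> = (1/6)[1*(2)*conj(1) + 2*(-1)*conj(1) + 3*(0)*conj(1)]
      = (1/6)[(2) + (-2) + (0)] = 0/6 = 0
  <chi_1*chi_3, chi_2> = (1/6)[1*(2)*conj(1) + 2*(-1)*conj(1) + 3*(0)*conj(-1)]
      = (1/6)[(2) + (-2) + (0)] = 0/6 = 0
  <chi_1*chi_3, chi_3> = (1/6)[1*(2)*conj(2) + 2*(-1)*conj(-1) + 3*(0)*conj(0)]
      = (1/6)[(4) + (2) + (0)] = 6/6 = 1
Hence the multiplicities are chi_3: 1. Dimension check: dim(chi_1)*dim(chi_3) = 1*2 = 2 and sum (mult * dim) = 1*2 = 2.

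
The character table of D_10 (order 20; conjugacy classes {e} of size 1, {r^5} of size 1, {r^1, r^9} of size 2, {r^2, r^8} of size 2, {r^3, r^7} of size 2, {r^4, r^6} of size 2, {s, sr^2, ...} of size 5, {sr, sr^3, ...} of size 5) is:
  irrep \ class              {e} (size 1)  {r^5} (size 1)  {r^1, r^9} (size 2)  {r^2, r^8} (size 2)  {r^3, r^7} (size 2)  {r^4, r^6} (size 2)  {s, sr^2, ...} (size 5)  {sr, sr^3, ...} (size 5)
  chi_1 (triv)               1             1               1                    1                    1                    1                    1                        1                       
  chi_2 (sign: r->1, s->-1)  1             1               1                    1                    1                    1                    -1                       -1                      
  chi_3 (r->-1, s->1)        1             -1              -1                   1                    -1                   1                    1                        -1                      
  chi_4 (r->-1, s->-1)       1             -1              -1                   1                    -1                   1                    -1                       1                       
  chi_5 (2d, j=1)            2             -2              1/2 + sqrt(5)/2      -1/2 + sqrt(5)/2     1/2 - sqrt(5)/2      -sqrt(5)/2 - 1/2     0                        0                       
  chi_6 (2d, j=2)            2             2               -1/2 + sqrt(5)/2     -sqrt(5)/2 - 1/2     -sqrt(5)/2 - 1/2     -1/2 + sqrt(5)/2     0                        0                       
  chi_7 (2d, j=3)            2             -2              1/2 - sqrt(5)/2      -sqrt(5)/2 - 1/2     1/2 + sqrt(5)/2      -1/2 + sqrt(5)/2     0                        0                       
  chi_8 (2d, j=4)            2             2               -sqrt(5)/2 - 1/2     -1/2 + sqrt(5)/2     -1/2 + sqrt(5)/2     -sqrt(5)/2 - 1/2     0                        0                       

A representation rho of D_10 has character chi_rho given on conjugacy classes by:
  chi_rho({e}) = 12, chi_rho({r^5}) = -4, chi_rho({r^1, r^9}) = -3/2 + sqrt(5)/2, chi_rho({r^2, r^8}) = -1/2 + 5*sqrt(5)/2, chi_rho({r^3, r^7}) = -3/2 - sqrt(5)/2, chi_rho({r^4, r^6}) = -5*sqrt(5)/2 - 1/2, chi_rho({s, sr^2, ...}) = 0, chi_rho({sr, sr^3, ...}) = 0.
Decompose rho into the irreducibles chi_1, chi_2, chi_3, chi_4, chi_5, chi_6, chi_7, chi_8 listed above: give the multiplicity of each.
Multiplicities: chi_1: 0, chi_2: 0, chi_3: 1, chi_4: 1, chi_5: 3, chi_6: 0, chi_7: 0, chi_8: 2.

Use <chi_rho, chi> = (1/|G|) sum_C |C| * chi_rho(C) * conj(chi(C)) with |G| = 20 for each irreducible chi in the table:
  <chi_rho, chi_1> = (1/20)[1*(12)*conj(1) + 1*(-4)*conj(1) + 2*(-3/2 + sqrt(5)/2)*conj(1) + 2*(-1/2 + 5*sqrt(5)/2)*conj(1) + 2*(-3/2 - sqrt(5)/2)*conj(1) + 2*(-5*sqrt(5)/2 - 1/2)*conj(1) + 5*(0)*conj(1) + 5*(0)*conj(1)]
      = (1/20)[(12) + (-4) + (-3 + sqrt(5)) + (-1 + 5*sqrt(5)) + (-3 - sqrt(5)) + (-5*sqrt(5) - 1) + (0) + (0)] = 0/20 = 0
  <chi_rho, chi_2> = (1/20)[1*(12)*conj(1) + 1*(-4)*conj(1) + 2*(-3/2 + sqrt(5)/2)*conj(1) + 2*(-1/2 + 5*sqrt(5)/2)*conj(1) + 2*(-3/2 - sqrt(5)/2)*conj(1) + 2*(-5*sqrt(5)/2 - 1/2)*conj(1) + 5*(0)*conj(-1) + 5*(0)*conj(-1)]
      = (1/20)[(12) + (-4) + (-3 + sqrt(5)) + (-1 + 5*sqrt(5)) + (-3 - sqrt(5)) + (-5*sqrt(5) - 1) + (0) + (0)] = 0/20 = 0
  <chi_rho, chi_3> = (1/20)[1*(12)*conj(1) + 1*(-4)*conj(-1) + 2*(-3/2 + sqrt(5)/2)*conj(-1) + 2*(-1/2 + 5*sqrt(5)/2)*conj(1) + 2*(-3/2 - sqrt(5)/2)*conj(-1) + 2*(-5*sqrt(5)/2 - 1/2)*conj(1) + 5*(0)*conj(1) + 5*(0)*conj(-1)]
      = (1/20)[(12) + (4) + (3 - sqrt(5)) + (-1 + 5*sqrt(5)) + (sqrt(5) + 3) + (-5*sqrt(5) - 1) + (0) + (0)] = 20/20 = 1
  <chi_rho, chi_4> = (1/20)[1*(12)*conj(1) + 1*(-4)*conj(-1) + 2*(-3/2 + sqrt(5)/2)*conj(-1) + 2*(-1/2 + 5*sqrt(5)/2)*conj(1) + 2*(-3/2 - sqrt(5)/2)*conj(-1) + 2*(-5*sqrt(5)/2 - 1/2)*conj(1) + 5*(0)*conj(-1) + 5*(0)*conj(1)]
      = (1/20)[(12) + (4) + (3 - sqrt(5)) + (-1 + 5*sqrt(5)) + (sqrt(5) + 3) + (-5*sqrt(5) - 1) + (0) + (0)] = 20/20 = 1
  <chi_rho, chi_5> = (1/20)[1*(12)*conj(2) + 1*(-4)*conj(-2) + 2*(-3/2 + sqrt(5)/2)*conj(1/2 + sqrt(5)/2) + 2*(-1/2 + 5*sqrt(5)/2)*conj(-1/2 + sqrt(5)/2) + 2*(-3/2 - sqrt(5)/2)*conj(1/2 - sqrt(5)/2) + 2*(-5*sqrt(5)/2 - 1/2)*conj(-sqrt(5)/2 - 1/2) + 5*(0)*conj(0) + 5*(0)*conj(0)]
      = (1/20)[(24) + (8) + (1 - sqrt(5)) + (13 - 3*sqrt(5)) + (1 + sqrt(5)) + (3*sqrt(5) + 13) + (0) + (0)] = 60/20 = 3
  <chi_rho, chi_6> = (1/20)[1*(12)*conj(2) + 1*(-4)*conj(2) + 2*(-3/2 + sqrt(5)/2)*conj(-1/2 + sqrt(5)/2) + 2*(-1/2 + 5*sqrt(5)/2)*conj(-sqrt(5)/2 - 1/2) + 2*(-3/2 - sqrt(5)/2)*conj(-sqrt(5)/2 - 1/2) + 2*(-5*sqrt(5)/2 - 1/2)*conj(-1/2 + sqrt(5)/2) + 5*(0)*conj(0) + 5*(0)*conj(0)]
      = (1/20)[(24) + (-8) + (4 - 2*sqrt(5)) + (-12 - 2*sqrt(5)) + (4 + 2*sqrt(5)) + (-12 + 2*sqrt(5)) + (0) + (0)] = 0/20 = 0
  <chi_rho, chi_7> = (1/20)[1*(12)*conj(2) + 1*(-4)*conj(-2) + 2*(-3/2 + sqrt(5)/2)*conj(1/2 - sqrt(5)/2) + 2*(-1/2 + 5*sqrt(5)/2)*conj(-sqrt(5)/2 - 1/2) + 2*(-3/2 - sqrt(5)/2)*conj(1/2 + sqrt(5)/2) + 2*(-5*sqrt(5)/2 - 1/2)*conj(-1/2 + sqrt(5)/2) + 5*(0)*conj(0) + 5*(0)*conj(0)]
      = (1/20)[(24) + (8) + (-4 + 2*sqrt(5)) + (-12 - 2*sqrt(5)) + (-2*sqrt(5) - 4) + (-12 + 2*sqrt(5)) + (0) + (0)] = 0/20 = 0
  <chi_rho, chi_8> = (1/20)[1*(12)*conj(2) + 1*(-4)*conj(2) + 2*(-3/2 + sqrt(5)/2)*conj(-sqrt(5)/2 - 1/2) + 2*(-1/2 + 5*sqrt(5)/2)*conj(-1/2 + sqrt(5)/2) + 2*(-3/2 - sqrt(5)/2)*conj(-1/2 + sqrt(5)/2) + 2*(-5*sqrt(5)/2 - 1/2)*conj(-sqrt(5)/2 - 1/2) + 5*(0)*conj(0) + 5*(0)*conj(0)]
      = (1/20)[(24) + (-8) + (-1 + sqrt(5)) + (13 - 3*sqrt(5)) + (-sqrt(5) - 1) + (3*sqrt(5) + 13) + (0) + (0)] = 40/20 = 2
Dimension check: dim(rho) = sum (mult * dim) = 0*1 + 0*1 + 1*1 + 1*1 + 3*2 + 0*2 + 0*2 + 2*2 = 12 = chi_rho(e) = 12.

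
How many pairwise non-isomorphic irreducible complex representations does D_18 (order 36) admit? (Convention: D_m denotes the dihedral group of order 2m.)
12

Derivation: The number of irreducible complex representations of a finite group equals its number of conjugacy classes. D_18 has 12 conjugacy classes (n/2 + 3 for n even), so D_18 (order 36) has exactly 12 irreducible complex representations.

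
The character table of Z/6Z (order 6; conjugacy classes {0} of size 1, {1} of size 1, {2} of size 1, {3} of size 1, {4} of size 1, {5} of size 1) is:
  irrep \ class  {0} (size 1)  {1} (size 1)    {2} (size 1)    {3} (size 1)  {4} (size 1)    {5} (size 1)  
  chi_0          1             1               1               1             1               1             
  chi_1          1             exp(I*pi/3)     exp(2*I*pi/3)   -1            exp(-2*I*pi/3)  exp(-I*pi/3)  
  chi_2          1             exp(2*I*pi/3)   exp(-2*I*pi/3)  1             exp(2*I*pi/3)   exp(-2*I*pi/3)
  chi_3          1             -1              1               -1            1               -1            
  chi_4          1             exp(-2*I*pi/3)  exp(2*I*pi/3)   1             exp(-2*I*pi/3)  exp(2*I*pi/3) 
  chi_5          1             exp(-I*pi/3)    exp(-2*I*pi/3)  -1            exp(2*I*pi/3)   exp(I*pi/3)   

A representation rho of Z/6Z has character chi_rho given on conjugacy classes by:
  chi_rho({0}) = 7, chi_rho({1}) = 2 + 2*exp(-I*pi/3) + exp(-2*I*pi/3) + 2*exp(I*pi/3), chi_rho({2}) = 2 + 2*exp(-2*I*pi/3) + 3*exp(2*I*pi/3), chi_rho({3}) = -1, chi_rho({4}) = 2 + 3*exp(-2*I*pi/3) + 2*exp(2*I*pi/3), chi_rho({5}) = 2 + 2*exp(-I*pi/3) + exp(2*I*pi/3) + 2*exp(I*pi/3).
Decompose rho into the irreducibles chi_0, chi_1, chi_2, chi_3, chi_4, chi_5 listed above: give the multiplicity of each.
Multiplicities: chi_0: 2, chi_1: 2, chi_2: 0, chi_3: 0, chi_4: 1, chi_5: 2.

Derivation: Use <chi_rho, chi> = (1/|G|) sum_C |C| * chi_rho(C) * conj(chi(C)) with |G| = 6 for each irreducible chi in the table:
  <chi_rho, chi_0> = (1/6)[1*(7)*conj(1) + 1*(2 + 2*exp(-I*pi/3) + exp(-2*I*pi/3) + 2*exp(I*pi/3))*conj(1) + 1*(2 + 2*exp(-2*I*pi/3) + 3*exp(2*I*pi/3))*conj(1) + 1*(-1)*conj(1) + 1*(2 + 3*exp(-2*I*pi/3) + 2*exp(2*I*pi/3))*conj(1) + 1*(2 + 2*exp(-I*pi/3) + exp(2*I*pi/3) + 2*exp(I*pi/3))*conj(1)]
      = (1/6)[(7) + (2 + 2*exp(-I*pi/3) + exp(-2*I*pi/3) + 2*exp(I*pi/3)) + (2 + 2*exp(-2*I*pi/3) + 3*exp(2*I*pi/3)) + (-1) + (2 + 3*exp(-2*I*pi/3) + 2*exp(2*I*pi/3)) + (2 + 2*exp(-I*pi/3) + exp(2*I*pi/3) + 2*exp(I*pi/3))] = 12/6 = 2
  <chi_rho, chi_1> = (1/6)[1*(7)*conj(1) + 1*(2 + 2*exp(-I*pi/3) + exp(-2*I*pi/3) + 2*exp(I*pi/3))*conj(exp(I*pi/3)) + 1*(2 + 2*exp(-2*I*pi/3) + 3*exp(2*I*pi/3))*conj(exp(2*I*pi/3)) + 1*(-1)*conj(-1) + 1*(2 + 3*exp(-2*I*pi/3) + 2*exp(2*I*pi/3))*conj(exp(-2*I*pi/3)) + 1*(2 + 2*exp(-I*pi/3) + exp(2*I*pi/3) + 2*exp(I*pi/3))*conj(exp(-I*pi/3))]
      = (1/6)[(7) + (1 + 2*exp(-2*I*pi/3) + 2*exp(-I*pi/3)) + (1) + (1) + (1) + (1 + 2*exp(2*I*pi/3) + 2*exp(I*pi/3))] = 12/6 = 2
  <chi_rho, chi_2> = (1/6)[1*(7)*conj(1) + 1*(2 + 2*exp(-I*pi/3) + exp(-2*I*pi/3) + 2*exp(I*pi/3))*conj(exp(2*I*pi/3)) + 1*(2 + 2*exp(-2*I*pi/3) + 3*exp(2*I*pi/3))*conj(exp(-2*I*pi/3)) + 1*(-1)*conj(1) + 1*(2 + 3*exp(-2*I*pi/3) + 2*exp(2*I*pi/3))*conj(exp(2*I*pi/3)) + 1*(2 + 2*exp(-I*pi/3) + exp(2*I*pi/3) + 2*exp(I*pi/3))*conj(exp(-2*I*pi/3))]
      = (1/6)[(7) + (-2 + 2*exp(-2*I*pi/3) + 2*exp(-I*pi/3) + exp(2*I*pi/3)) + (2 + 3*exp(-2*I*pi/3) + 2*exp(2*I*pi/3)) + (-1) + (2 + 2*exp(-2*I*pi/3) + 3*exp(2*I*pi/3)) + (-2 + exp(-2*I*pi/3) + 2*exp(2*I*pi/3) + 2*exp(I*pi/3))] = 0/6 = 0
  <chi_rho, chi_3> = (1/6)[1*(7)*conj(1) + 1*(2 + 2*exp(-I*pi/3) + exp(-2*I*pi/3) + 2*exp(I*pi/3))*conj(-1) + 1*(2 + 2*exp(-2*I*pi/3) + 3*exp(2*I*pi/3))*conj(1) + 1*(-1)*conj(-1) + 1*(2 + 3*exp(-2*I*pi/3) + 2*exp(2*I*pi/3))*conj(1) + 1*(2 + 2*exp(-I*pi/3) + exp(2*I*pi/3) + 2*exp(I*pi/3))*conj(-1)]
      = (1/6)[(7) + (-2 - 2*exp(I*pi/3) - exp(-2*I*pi/3) - 2*exp(-I*pi/3)) + (2 + 2*exp(-2*I*pi/3) + 3*exp(2*I*pi/3)) + (1) + (2 + 3*exp(-2*I*pi/3) + 2*exp(2*I*pi/3)) + (-2 - 2*exp(I*pi/3) - exp(2*I*pi/3) - 2*exp(-I*pi/3))] = 0/6 = 0
  <chi_rho, chi_4> = (1/6)[1*(7)*conj(1) + 1*(2 + 2*exp(-I*pi/3) + exp(-2*I*pi/3) + 2*exp(I*pi/3))*conj(exp(-2*I*pi/3)) + 1*(2 + 2*exp(-2*I*pi/3) + 3*exp(2*I*pi/3))*conj(exp(2*I*pi/3)) + 1*(-1)*conj(1) + 1*(2 + 3*exp(-2*I*pi/3) + 2*exp(2*I*pi/3))*conj(exp(-2*I*pi/3)) + 1*(2 + 2*exp(-I*pi/3) + exp(2*I*pi/3) + 2*exp(I*pi/3))*conj(exp(2*I*pi/3))]
      = (1/6)[(7) + (-1 + 2*exp(2*I*pi/3) + 2*exp(I*pi/3)) + (1) + (-1) + (1) + (-1 + 2*exp(-2*I*pi/3) + 2*exp(-I*pi/3))] = 6/6 = 1
  <chi_rho, chi_5> = (1/6)[1*(7)*conj(1) + 1*(2 + 2*exp(-I*pi/3) + exp(-2*I*pi/3) + 2*exp(I*pi/3))*conj(exp(-I*pi/3)) + 1*(2 + 2*exp(-2*I*pi/3) + 3*exp(2*I*pi/3))*conj(exp(-2*I*pi/3)) + 1*(-1)*conj(-1) + 1*(2 + 3*exp(-2*I*pi/3) + 2*exp(2*I*pi/3))*conj(exp(2*I*pi/3)) + 1*(2 + 2*exp(-I*pi/3) + exp(2*I*pi/3) + 2*exp(I*pi/3))*conj(exp(I*pi/3))]
      = (1/6)[(7) + (2 + exp(-I*pi/3) + 2*exp(2*I*pi/3) + 2*exp(I*pi/3)) + (2 + 3*exp(-2*I*pi/3) + 2*exp(2*I*pi/3)) + (1) + (2 + 2*exp(-2*I*pi/3) + 3*exp(2*I*pi/3)) + (2 + 2*exp(-2*I*pi/3) + 2*exp(-I*pi/3) + exp(I*pi/3))] = 12/6 = 2
(Exp terms are combined using exp(i*s)*conj(exp(i*t)) = exp(i*(s-t)), and sums of them are collapsed using the identity that for every m > 1 the m distinct m-th roots of unity sum to 0, e.g. 1 + exp(2*I*pi/3) + exp(-2*I*pi/3) = 0.)
Dimension check: dim(rho) = sum (mult * dim) = 2*1 + 2*1 + 0*1 + 0*1 + 1*1 + 2*1 = 7 = chi_rho(e) = 7.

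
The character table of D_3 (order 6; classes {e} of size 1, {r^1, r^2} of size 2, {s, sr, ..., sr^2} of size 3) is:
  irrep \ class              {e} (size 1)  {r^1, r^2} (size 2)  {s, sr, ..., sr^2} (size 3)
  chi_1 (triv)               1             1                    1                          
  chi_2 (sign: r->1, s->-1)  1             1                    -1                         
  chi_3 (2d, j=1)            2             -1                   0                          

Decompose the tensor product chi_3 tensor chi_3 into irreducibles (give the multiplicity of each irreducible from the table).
chi_3 tensor chi_3 = chi_1 + chi_2 + chi_3 (all other irreducibles have multiplicity 0).

Working: The character of a tensor product is the pointwise product (chi_3 * chi_3)(C) = chi_3(C) * chi_3(C):
  {e}: (2)*(2), {r^1, r^2}: (-1)*(-1), {s, sr, ..., sr^2}: (0)*(0)
so (chi_3 * chi_3) takes values
  {e} -> 4, {r^1, r^2} -> 1, {s, sr, ..., sr^2} -> 0.
Now take the inner product of this character with each irreducible chi from the table, <chi_3*chi_3, chi> = (1/6) sum_C |C| (chi_3*chi_3)(C) conj(chi(C)):
  <chi_3*chi_3, chi_1> = (1/6)[1*(4)*conj(1) + 2*(1)*conj(1) + 3*(0)*conj(1)]
      = (1/6)[(4) + (2) + (0)] = 6/6 = 1
  <chi_3*chi_3, chi_2> = (1/6)[1*(4)*conj(1) + 2*(1)*conj(1) + 3*(0)*conj(-1)]
      = (1/6)[(4) + (2) + (0)] = 6/6 = 1
  <chi_3*chi_3, chi_3> = (1/6)[1*(4)*conj(2) + 2*(1)*conj(-1) + 3*(0)*conj(0)]
      = (1/6)[(8) + (-2) + (0)] = 6/6 = 1
Hence the multiplicities are chi_1: 1, chi_2: 1, chi_3: 1. Dimension check: dim(chi_3)*dim(chi_3) = 2*2 = 4 and sum (mult * dim) = 1*1 + 1*1 + 1*2 = 4.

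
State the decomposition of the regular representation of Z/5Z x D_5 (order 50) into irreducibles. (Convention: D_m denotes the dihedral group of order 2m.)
Each irreducible V_i of dimension d_i appears with multiplicity d_i, i.e. rho_reg = (direct sum over all irreducibles V_i) d_i V_i. The irreducible dimensions for Z/5Z x D_5 are 1, 1, 1, 1, 1, 1, 1, 1, 1, 1, 2, 2, 2, 2, 2, 2, 2, 2, 2, 2: 10 irreducibles of dimension 1, each with multiplicity 1; 10 irreducibles of dimension 2, each with multiplicity 2. Total dimension 10*1*1 + 10*2*2 = 50 = |G|.

General theorem: in the regular representation of a finite group G, each irreducible appears with multiplicity equal to its dimension. Check: dim(rho_reg) = sum d_i^2 = 1 + 1 + 1 + 1 + 1 + 1 + 1 + 1 + 1 + 1 + 4 + 4 + 4 + 4 + 4 + 4 + 4 + 4 + 4 + 4 = 50 = |G|.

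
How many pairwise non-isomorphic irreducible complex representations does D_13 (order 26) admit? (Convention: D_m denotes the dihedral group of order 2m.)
8

Working: The number of irreducible complex representations of a finite group equals its number of conjugacy classes. D_13 has 8 conjugacy classes ((n+3)/2 for n odd), so D_13 (order 26) has exactly 8 irreducible complex representations.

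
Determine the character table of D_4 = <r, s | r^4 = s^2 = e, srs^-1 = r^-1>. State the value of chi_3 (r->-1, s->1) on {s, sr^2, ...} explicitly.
Conjugacy classes: {e} of size 1, {r^2} of size 1, {r^1, r^3} of size 2, {s, sr^2, ...} of size 2, {sr, sr^3, ...} of size 2.
Character table:
  irrep \ class              {e} (size 1)  {r^2} (size 1)  {r^1, r^3} (size 2)  {s, sr^2, ...} (size 2)  {sr, sr^3, ...} (size 2)
  chi_1 (triv)               1             1               1                    1                        1                       
  chi_2 (sign: r->1, s->-1)  1             1               1                    -1                       -1                      
  chi_3 (r->-1, s->1)        1             1               -1                   1                        -1                      
  chi_4 (r->-1, s->-1)       1             1               -1                   -1                       1                       
  chi_5 (2d, j=1)            2             -2              0                    0                        0                       

Spot check: chi_3 (r->-1, s->1) on {s, sr^2, ...} = 1.

Proof sketch: D_4 has order 2*4 = 8 with 5 conjugacy classes, hence 5 irreducibles. Sum of squared dims 1 + 1 + 1 + 1 + 4 = 8 = |G|. Linear characters come from the abelianisation; the 2-dimensional irreps have character r^k -> 2*cos(2*pi*j*k/4), reflections -> 0.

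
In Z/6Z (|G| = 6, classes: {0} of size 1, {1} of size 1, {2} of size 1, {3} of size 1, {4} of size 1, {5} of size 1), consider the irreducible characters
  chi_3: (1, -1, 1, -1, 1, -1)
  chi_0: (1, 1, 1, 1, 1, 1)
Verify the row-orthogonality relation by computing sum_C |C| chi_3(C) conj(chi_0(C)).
Sum = 0; so <chi_3, chi_0> = 0 (distinct irreducibles are orthogonal).

Argument: Compute term by term over conjugacy classes (|C| * chi_3(C) * conj(chi_0(C))):
  1*(1)*conj(1) + 1*(-1)*conj(1) + 1*(1)*conj(1) + 1*(-1)*conj(1) + 1*(1)*conj(1) + 1*(-1)*conj(1)
  = (1) + (-1) + (1) + (-1) + (1) + (-1)
  = 0.
(Exp terms are combined using exp(i*s)*conj(exp(i*t)) = exp(i*(s-t)), and sums of them are collapsed using the identity that for every m > 1 the m distinct m-th roots of unity sum to 0, e.g. 1 + exp(2*I*pi/3) + exp(-2*I*pi/3) = 0.)
Dividing by |G| = 6 gives 0/6 = 0, matching the row-orthogonality relation <chi_3, chi_0> = [chi_3 = chi_0].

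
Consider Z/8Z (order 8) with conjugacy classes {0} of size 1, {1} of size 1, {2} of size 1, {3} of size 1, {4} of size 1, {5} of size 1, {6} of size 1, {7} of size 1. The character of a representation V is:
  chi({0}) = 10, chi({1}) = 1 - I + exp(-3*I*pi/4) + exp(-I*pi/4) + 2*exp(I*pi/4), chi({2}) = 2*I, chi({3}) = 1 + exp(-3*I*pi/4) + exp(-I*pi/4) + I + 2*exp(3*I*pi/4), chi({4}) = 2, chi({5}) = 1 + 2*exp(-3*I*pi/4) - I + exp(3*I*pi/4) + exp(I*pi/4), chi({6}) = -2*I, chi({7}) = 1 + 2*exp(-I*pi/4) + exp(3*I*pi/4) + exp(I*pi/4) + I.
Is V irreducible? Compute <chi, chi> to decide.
Not irreducible (reducible): <chi, chi> = 16 > 1.

Explanation: <chi, chi> = (1/|G|) sum_C |C| * |chi(C)|^2 = (1/8)[1*|10|^2 + 1*|1 - I + exp(-3*I*pi/4) + exp(-I*pi/4) + 2*exp(I*pi/4)|^2 + 1*|2*I|^2 + 1*|1 + exp(-3*I*pi/4) + exp(-I*pi/4) + I + 2*exp(3*I*pi/4)|^2 + 1*|2|^2 + 1*|1 + 2*exp(-3*I*pi/4) - I + exp(3*I*pi/4) + exp(I*pi/4)|^2 + 1*|-2*I|^2 + 1*|1 + 2*exp(-I*pi/4) + exp(3*I*pi/4) + exp(I*pi/4) + I|^2]
  = (1/8)[(100) + (4 + 4*exp(-I*pi/4) + 2*exp(3*I*pi/4) + 2*exp(I*pi/4)) + (4) + (4 + 2*exp(-3*I*pi/4) + 2*exp(-I*pi/4) + 4*exp(3*I*pi/4)) + (4) + (4 + 2*exp(-3*I*pi/4) + 2*exp(-I*pi/4) + 4*exp(3*I*pi/4)) + (4) + (4 + 4*exp(-I*pi/4) + 2*exp(3*I*pi/4) + 2*exp(I*pi/4))] = 128/8 = 16.
(Exp terms are combined using exp(i*s)*conj(exp(i*t)) = exp(i*(s-t)), and sums of them are collapsed using the identity that for every m > 1 the m distinct m-th roots of unity sum to 0, e.g. 1 + exp(2*I*pi/3) + exp(-2*I*pi/3) = 0.)
A character is irreducible iff <chi, chi> = 1, so this representation is reducible.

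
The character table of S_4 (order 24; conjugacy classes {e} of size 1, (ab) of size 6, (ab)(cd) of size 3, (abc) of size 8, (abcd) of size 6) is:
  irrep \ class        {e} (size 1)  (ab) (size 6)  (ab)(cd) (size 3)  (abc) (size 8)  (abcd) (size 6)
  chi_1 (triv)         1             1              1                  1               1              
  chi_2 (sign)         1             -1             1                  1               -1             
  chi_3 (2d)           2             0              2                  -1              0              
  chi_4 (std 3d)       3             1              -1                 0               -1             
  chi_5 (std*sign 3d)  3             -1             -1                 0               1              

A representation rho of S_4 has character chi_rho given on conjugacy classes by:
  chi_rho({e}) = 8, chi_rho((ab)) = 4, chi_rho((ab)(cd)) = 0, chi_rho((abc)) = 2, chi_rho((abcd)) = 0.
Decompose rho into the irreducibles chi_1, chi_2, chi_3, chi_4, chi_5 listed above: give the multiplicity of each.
Multiplicities: chi_1: 2, chi_2: 0, chi_3: 0, chi_4: 2, chi_5: 0.

Reasoning: Use <chi_rho, chi> = (1/|G|) sum_C |C| * chi_rho(C) * conj(chi(C)) with |G| = 24 for each irreducible chi in the table:
  <chi_rho, chi_1> = (1/24)[1*(8)*conj(1) + 6*(4)*conj(1) + 3*(0)*conj(1) + 8*(2)*conj(1) + 6*(0)*conj(1)]
      = (1/24)[(8) + (24) + (0) + (16) + (0)] = 48/24 = 2
  <chi_rho, chi_2> = (1/24)[1*(8)*conj(1) + 6*(4)*conj(-1) + 3*(0)*conj(1) + 8*(2)*conj(1) + 6*(0)*conj(-1)]
      = (1/24)[(8) + (-24) + (0) + (16) + (0)] = 0/24 = 0
  <chi_rho, chi_3> = (1/24)[1*(8)*conj(2) + 6*(4)*conj(0) + 3*(0)*conj(2) + 8*(2)*conj(-1) + 6*(0)*conj(0)]
      = (1/24)[(16) + (0) + (0) + (-16) + (0)] = 0/24 = 0
  <chi_rho, chi_4> = (1/24)[1*(8)*conj(3) + 6*(4)*conj(1) + 3*(0)*conj(-1) + 8*(2)*conj(0) + 6*(0)*conj(-1)]
      = (1/24)[(24) + (24) + (0) + (0) + (0)] = 48/24 = 2
  <chi_rho, chi_5> = (1/24)[1*(8)*conj(3) + 6*(4)*conj(-1) + 3*(0)*conj(-1) + 8*(2)*conj(0) + 6*(0)*conj(1)]
      = (1/24)[(24) + (-24) + (0) + (0) + (0)] = 0/24 = 0
Dimension check: dim(rho) = sum (mult * dim) = 2*1 + 0*1 + 0*2 + 2*3 + 0*3 = 8 = chi_rho(e) = 8.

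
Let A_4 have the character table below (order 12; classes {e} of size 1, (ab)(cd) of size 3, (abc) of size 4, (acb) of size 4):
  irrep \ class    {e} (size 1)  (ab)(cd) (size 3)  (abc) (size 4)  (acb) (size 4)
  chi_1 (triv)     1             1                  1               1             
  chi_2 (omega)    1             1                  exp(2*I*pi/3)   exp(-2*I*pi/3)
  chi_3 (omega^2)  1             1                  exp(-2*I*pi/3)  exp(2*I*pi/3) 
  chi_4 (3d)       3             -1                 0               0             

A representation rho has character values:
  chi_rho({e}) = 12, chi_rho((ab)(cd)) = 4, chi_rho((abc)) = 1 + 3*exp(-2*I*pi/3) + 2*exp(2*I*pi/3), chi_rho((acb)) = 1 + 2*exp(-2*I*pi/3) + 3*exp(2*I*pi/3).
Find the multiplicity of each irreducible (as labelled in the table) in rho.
Multiplicities: chi_1: 1, chi_2: 2, chi_3: 3, chi_4: 2.

Working: Use <chi_rho, chi> = (1/|G|) sum_C |C| * chi_rho(C) * conj(chi(C)) with |G| = 12 for each irreducible chi in the table:
  <chi_rho, chi_1> = (1/12)[1*(12)*conj(1) + 3*(4)*conj(1) + 4*(1 + 3*exp(-2*I*pi/3) + 2*exp(2*I*pi/3))*conj(1) + 4*(1 + 2*exp(-2*I*pi/3) + 3*exp(2*I*pi/3))*conj(1)]
      = (1/12)[(12) + (12) + (4 + 12*exp(-2*I*pi/3) + 8*exp(2*I*pi/3)) + (4 + 8*exp(-2*I*pi/3) + 12*exp(2*I*pi/3))] = 12/12 = 1
  <chi_rho, chi_2> = (1/12)[1*(12)*conj(1) + 3*(4)*conj(1) + 4*(1 + 3*exp(-2*I*pi/3) + 2*exp(2*I*pi/3))*conj(exp(2*I*pi/3)) + 4*(1 + 2*exp(-2*I*pi/3) + 3*exp(2*I*pi/3))*conj(exp(-2*I*pi/3))]
      = (1/12)[(12) + (12) + (8 + 4*exp(-2*I*pi/3) + 12*exp(2*I*pi/3)) + (8 + 12*exp(-2*I*pi/3) + 4*exp(2*I*pi/3))] = 24/12 = 2
  <chi_rho, chi_3> = (1/12)[1*(12)*conj(1) + 3*(4)*conj(1) + 4*(1 + 3*exp(-2*I*pi/3) + 2*exp(2*I*pi/3))*conj(exp(-2*I*pi/3)) + 4*(1 + 2*exp(-2*I*pi/3) + 3*exp(2*I*pi/3))*conj(exp(2*I*pi/3))]
      = (1/12)[(12) + (12) + (12 + 8*exp(-2*I*pi/3) + 4*exp(2*I*pi/3)) + (12 + 4*exp(-2*I*pi/3) + 8*exp(2*I*pi/3))] = 36/12 = 3
  <chi_rho, chi_4> = (1/12)[1*(12)*conj(3) + 3*(4)*conj(-1) + 4*(1 + 3*exp(-2*I*pi/3) + 2*exp(2*I*pi/3))*conj(0) + 4*(1 + 2*exp(-2*I*pi/3) + 3*exp(2*I*pi/3))*conj(0)]
      = (1/12)[(36) + (-12) + (0) + (0)] = 24/12 = 2
(Exp terms are combined using exp(i*s)*conj(exp(i*t)) = exp(i*(s-t)), and sums of them are collapsed using the identity that for every m > 1 the m distinct m-th roots of unity sum to 0, e.g. 1 + exp(2*I*pi/3) + exp(-2*I*pi/3) = 0.)
Dimension check: dim(rho) = sum (mult * dim) = 1*1 + 2*1 + 3*1 + 2*3 = 12 = chi_rho(e) = 12.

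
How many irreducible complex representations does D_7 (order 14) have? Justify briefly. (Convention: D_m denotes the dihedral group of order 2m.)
5

Justification: The number of irreducible complex representations of a finite group equals its number of conjugacy classes. D_7 has 5 conjugacy classes ((n+3)/2 for n odd), so D_7 (order 14) has exactly 5 irreducible complex representations.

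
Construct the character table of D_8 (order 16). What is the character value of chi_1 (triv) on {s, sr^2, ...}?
Conjugacy classes: {e} of size 1, {r^4} of size 1, {r^1, r^7} of size 2, {r^2, r^6} of size 2, {r^3, r^5} of size 2, {s, sr^2, ...} of size 4, {sr, sr^3, ...} of size 4.
Character table:
  irrep \ class              {e} (size 1)  {r^4} (size 1)  {r^1, r^7} (size 2)  {r^2, r^6} (size 2)  {r^3, r^5} (size 2)  {s, sr^2, ...} (size 4)  {sr, sr^3, ...} (size 4)
  chi_1 (triv)               1             1               1                    1                    1                    1                        1                       
  chi_2 (sign: r->1, s->-1)  1             1               1                    1                    1                    -1                       -1                      
  chi_3 (r->-1, s->1)        1             1               -1                   1                    -1                   1                        -1                      
  chi_4 (r->-1, s->-1)       1             1               -1                   1                    -1                   -1                       1                       
  chi_5 (2d, j=1)            2             -2              sqrt(2)              0                    -sqrt(2)             0                        0                       
  chi_6 (2d, j=2)            2             2               0                    -2                   0                    0                        0                       
  chi_7 (2d, j=3)            2             -2              -sqrt(2)             0                    sqrt(2)              0                        0                       

Spot check: chi_1 (triv) on {s, sr^2, ...} = 1.

Proof sketch: D_8 has order 2*8 = 16 with 7 conjugacy classes, hence 7 irreducibles. Sum of squared dims 1 + 1 + 1 + 1 + 4 + 4 + 4 = 16 = |G|. Linear characters come from the abelianisation; the 2-dimensional irreps have character r^k -> 2*cos(2*pi*j*k/8), reflections -> 0.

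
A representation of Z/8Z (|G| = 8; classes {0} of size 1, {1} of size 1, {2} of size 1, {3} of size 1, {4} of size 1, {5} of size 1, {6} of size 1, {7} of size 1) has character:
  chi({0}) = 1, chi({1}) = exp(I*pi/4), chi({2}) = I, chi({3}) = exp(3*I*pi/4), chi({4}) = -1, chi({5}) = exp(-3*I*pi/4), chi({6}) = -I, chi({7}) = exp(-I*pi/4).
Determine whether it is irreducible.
Irreducible: <chi, chi> = 1.

Explanation: <chi, chi> = (1/|G|) sum_C |C| * |chi(C)|^2 = (1/8)[1*|1|^2 + 1*|exp(I*pi/4)|^2 + 1*|I|^2 + 1*|exp(3*I*pi/4)|^2 + 1*|-1|^2 + 1*|exp(-3*I*pi/4)|^2 + 1*|-I|^2 + 1*|exp(-I*pi/4)|^2]
  = (1/8)[(1) + (1) + (1) + (1) + (1) + (1) + (1) + (1)] = 8/8 = 1.
(Exp terms are combined using exp(i*s)*conj(exp(i*t)) = exp(i*(s-t)), and sums of them are collapsed using the identity that for every m > 1 the m distinct m-th roots of unity sum to 0, e.g. 1 + exp(2*I*pi/3) + exp(-2*I*pi/3) = 0.)
A character is irreducible iff <chi, chi> = 1, so this representation is irreducible.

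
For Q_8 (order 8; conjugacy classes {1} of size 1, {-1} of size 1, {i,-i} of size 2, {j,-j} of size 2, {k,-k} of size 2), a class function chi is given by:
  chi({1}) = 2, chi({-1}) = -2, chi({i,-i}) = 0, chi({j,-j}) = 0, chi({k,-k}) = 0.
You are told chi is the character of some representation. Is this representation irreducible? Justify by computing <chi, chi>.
Irreducible: <chi, chi> = 1.

Working: <chi, chi> = (1/|G|) sum_C |C| * |chi(C)|^2 = (1/8)[1*|2|^2 + 1*|-2|^2 + 2*|0|^2 + 2*|0|^2 + 2*|0|^2]
  = (1/8)[(4) + (4) + (0) + (0) + (0)] = 8/8 = 1.
A character is irreducible iff <chi, chi> = 1, so this representation is irreducible.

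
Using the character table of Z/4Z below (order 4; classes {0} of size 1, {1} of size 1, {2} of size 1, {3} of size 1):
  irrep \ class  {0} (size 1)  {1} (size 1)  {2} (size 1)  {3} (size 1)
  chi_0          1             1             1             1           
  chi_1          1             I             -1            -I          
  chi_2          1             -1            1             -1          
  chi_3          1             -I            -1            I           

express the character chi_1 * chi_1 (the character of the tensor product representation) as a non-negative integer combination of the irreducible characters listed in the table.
chi_1 tensor chi_1 = chi_2 (all other irreducibles have multiplicity 0).

Why: The character of a tensor product is the pointwise product (chi_1 * chi_1)(C) = chi_1(C) * chi_1(C):
  {0}: (1)*(1), {1}: (I)*(I), {2}: (-1)*(-1), {3}: (-I)*(-I)
so (chi_1 * chi_1) takes values
  {0} -> 1, {1} -> -1, {2} -> 1, {3} -> -1.
Now take the inner product of this character with each irreducible chi from the table, <chi_1*chi_1, chi> = (1/4) sum_C |C| (chi_1*chi_1)(C) conj(chi(C)):
  <chi_1*chi_1, chi_0> = (1/4)[1*(1)*conj(1) + 1*(-1)*conj(1) + 1*(1)*conj(1) + 1*(-1)*conj(1)]
      = (1/4)[(1) + (-1) + (1) + (-1)] = 0/4 = 0
  <chi_1*chi_1, chi_1> = (1/4)[1*(1)*conj(1) + 1*(-1)*conj(I) + 1*(1)*conj(-1) + 1*(-1)*conj(-I)]
      = (1/4)[(1) + (I) + (-1) + (-I)] = 0/4 = 0
  <chi_1*chi_1, chi_2> = (1/4)[1*(1)*conj(1) + 1*(-1)*conj(-1) + 1*(1)*conj(1) + 1*(-1)*conj(-1)]
      = (1/4)[(1) + (1) + (1) + (1)] = 4/4 = 1
  <chi_1*chi_1, chi_3> = (1/4)[1*(1)*conj(1) + 1*(-1)*conj(-I) + 1*(1)*conj(-1) + 1*(-1)*conj(I)]
      = (1/4)[(1) + (-I) + (-1) + (I)] = 0/4 = 0
(Exp terms are combined using exp(i*s)*conj(exp(i*t)) = exp(i*(s-t)), and sums of them are collapsed using the identity that for every m > 1 the m distinct m-th roots of unity sum to 0, e.g. 1 + exp(2*I*pi/3) + exp(-2*I*pi/3) = 0.)
Hence the multiplicities are chi_2: 1. Dimension check: dim(chi_1)*dim(chi_1) = 1*1 = 1 and sum (mult * dim) = 1*1 = 1.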